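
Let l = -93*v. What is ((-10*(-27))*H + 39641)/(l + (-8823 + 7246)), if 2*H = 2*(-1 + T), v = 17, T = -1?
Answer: -39101/3158 ≈ -12.382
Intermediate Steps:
l = -1581 (l = -93*17 = -1581)
H = -2 (H = (2*(-1 - 1))/2 = (2*(-2))/2 = (½)*(-4) = -2)
((-10*(-27))*H + 39641)/(l + (-8823 + 7246)) = (-10*(-27)*(-2) + 39641)/(-1581 + (-8823 + 7246)) = (270*(-2) + 39641)/(-1581 - 1577) = (-540 + 39641)/(-3158) = 39101*(-1/3158) = -39101/3158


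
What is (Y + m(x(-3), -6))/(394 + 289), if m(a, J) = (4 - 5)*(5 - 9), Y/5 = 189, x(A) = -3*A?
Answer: 949/683 ≈ 1.3895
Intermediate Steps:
Y = 945 (Y = 5*189 = 945)
m(a, J) = 4 (m(a, J) = -1*(-4) = 4)
(Y + m(x(-3), -6))/(394 + 289) = (945 + 4)/(394 + 289) = 949/683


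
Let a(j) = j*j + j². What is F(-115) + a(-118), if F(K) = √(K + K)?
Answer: 27848 + I*√230 ≈ 27848.0 + 15.166*I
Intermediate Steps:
F(K) = √2*√K (F(K) = √(2*K) = √2*√K)
a(j) = 2*j² (a(j) = j² + j² = 2*j²)
F(-115) + a(-118) = √2*√(-115) + 2*(-118)² = √2*(I*√115) + 2*13924 = I*√230 + 27848 = 27848 + I*√230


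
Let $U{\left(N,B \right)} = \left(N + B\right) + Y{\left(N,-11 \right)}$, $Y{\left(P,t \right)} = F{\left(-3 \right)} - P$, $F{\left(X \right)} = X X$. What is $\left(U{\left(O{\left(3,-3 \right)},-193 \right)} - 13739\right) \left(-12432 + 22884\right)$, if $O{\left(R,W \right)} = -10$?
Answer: $-145523196$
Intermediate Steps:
$F{\left(X \right)} = X^{2}$
$Y{\left(P,t \right)} = 9 - P$ ($Y{\left(P,t \right)} = \left(-3\right)^{2} - P = 9 - P$)
$U{\left(N,B \right)} = 9 + B$ ($U{\left(N,B \right)} = \left(N + B\right) - \left(-9 + N\right) = \left(B + N\right) - \left(-9 + N\right) = 9 + B$)
$\left(U{\left(O{\left(3,-3 \right)},-193 \right)} - 13739\right) \left(-12432 + 22884\right) = \left(\left(9 - 193\right) - 13739\right) \left(-12432 + 22884\right) = \left(-184 - 13739\right) 10452 = \left(-13923\right) 10452 = -145523196$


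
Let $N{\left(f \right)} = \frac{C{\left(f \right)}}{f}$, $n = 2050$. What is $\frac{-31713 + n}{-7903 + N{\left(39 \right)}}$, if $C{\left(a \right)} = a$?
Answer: $\frac{29663}{7902} \approx 3.7539$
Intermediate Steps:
$N{\left(f \right)} = 1$ ($N{\left(f \right)} = \frac{f}{f} = 1$)
$\frac{-31713 + n}{-7903 + N{\left(39 \right)}} = \frac{-31713 + 2050}{-7903 + 1} = - \frac{29663}{-7902} = \left(-29663\right) \left(- \frac{1}{7902}\right) = \frac{29663}{7902}$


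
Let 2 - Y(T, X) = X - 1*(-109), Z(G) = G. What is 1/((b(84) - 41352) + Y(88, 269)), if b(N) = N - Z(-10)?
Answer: -1/41634 ≈ -2.4019e-5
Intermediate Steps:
Y(T, X) = -107 - X (Y(T, X) = 2 - (X - 1*(-109)) = 2 - (X + 109) = 2 - (109 + X) = 2 + (-109 - X) = -107 - X)
b(N) = 10 + N (b(N) = N - 1*(-10) = N + 10 = 10 + N)
1/((b(84) - 41352) + Y(88, 269)) = 1/(((10 + 84) - 41352) + (-107 - 1*269)) = 1/((94 - 41352) + (-107 - 269)) = 1/(-41258 - 376) = 1/(-41634) = -1/41634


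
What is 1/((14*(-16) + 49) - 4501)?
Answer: -1/4676 ≈ -0.00021386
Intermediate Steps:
1/((14*(-16) + 49) - 4501) = 1/((-224 + 49) - 4501) = 1/(-175 - 4501) = 1/(-4676) = -1/4676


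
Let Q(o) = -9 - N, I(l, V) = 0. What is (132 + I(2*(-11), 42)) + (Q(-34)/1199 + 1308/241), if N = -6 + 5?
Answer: 39708952/288959 ≈ 137.42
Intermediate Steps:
N = -1
Q(o) = -8 (Q(o) = -9 - 1*(-1) = -9 + 1 = -8)
(132 + I(2*(-11), 42)) + (Q(-34)/1199 + 1308/241) = (132 + 0) + (-8/1199 + 1308/241) = 132 + (-8*1/1199 + 1308*(1/241)) = 132 + (-8/1199 + 1308/241) = 132 + 1566364/288959 = 39708952/288959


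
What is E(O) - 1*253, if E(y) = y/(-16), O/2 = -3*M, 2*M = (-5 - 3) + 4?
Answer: -1015/4 ≈ -253.75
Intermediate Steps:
M = -2 (M = ((-5 - 3) + 4)/2 = (-8 + 4)/2 = (1/2)*(-4) = -2)
O = 12 (O = 2*(-3*(-2)) = 2*6 = 12)
E(y) = -y/16 (E(y) = y*(-1/16) = -y/16)
E(O) - 1*253 = -1/16*12 - 1*253 = -3/4 - 253 = -1015/4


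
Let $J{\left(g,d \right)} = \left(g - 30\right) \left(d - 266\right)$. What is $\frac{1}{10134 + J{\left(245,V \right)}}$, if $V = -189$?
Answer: $- \frac{1}{87691} \approx -1.1404 \cdot 10^{-5}$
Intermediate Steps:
$J{\left(g,d \right)} = \left(-266 + d\right) \left(-30 + g\right)$ ($J{\left(g,d \right)} = \left(-30 + g\right) \left(-266 + d\right) = \left(-266 + d\right) \left(-30 + g\right)$)
$\frac{1}{10134 + J{\left(245,V \right)}} = \frac{1}{10134 - 97825} = \frac{1}{-87691} = - \frac{1}{87691}$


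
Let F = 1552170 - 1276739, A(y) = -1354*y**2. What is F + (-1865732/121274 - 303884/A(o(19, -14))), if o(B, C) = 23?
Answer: 5980965215203627/21716110721 ≈ 2.7542e+5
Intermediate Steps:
F = 275431
F + (-1865732/121274 - 303884/A(o(19, -14))) = 275431 + (-1865732/121274 - 303884/((-1354*23**2))) = 275431 + (-1865732*1/121274 - 303884/((-1354*529))) = 275431 + (-932866/60637 - 303884/(-716266)) = 275431 + (-932866/60637 - 303884*(-1/716266)) = 275431 + (-932866/60637 + 151942/358133) = 275431 - 324876792124/21716110721 = 5980965215203627/21716110721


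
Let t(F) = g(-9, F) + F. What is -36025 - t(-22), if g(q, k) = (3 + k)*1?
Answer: -35984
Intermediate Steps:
g(q, k) = 3 + k
t(F) = 3 + 2*F (t(F) = (3 + F) + F = 3 + 2*F)
-36025 - t(-22) = -36025 - (3 + 2*(-22)) = -36025 - (3 - 44) = -36025 - 1*(-41) = -36025 + 41 = -35984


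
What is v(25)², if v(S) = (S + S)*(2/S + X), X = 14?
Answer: 495616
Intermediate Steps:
v(S) = 2*S*(14 + 2/S) (v(S) = (S + S)*(2/S + 14) = (2*S)*(14 + 2/S) = 2*S*(14 + 2/S))
v(25)² = (4 + 28*25)² = (4 + 700)² = 704² = 495616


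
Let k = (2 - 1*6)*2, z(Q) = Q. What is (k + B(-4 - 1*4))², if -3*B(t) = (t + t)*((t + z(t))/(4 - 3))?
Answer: 78400/9 ≈ 8711.1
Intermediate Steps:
B(t) = -4*t²/3 (B(t) = -(t + t)*(t + t)/(4 - 3)/3 = -2*t*(2*t)/1/3 = -2*t*(2*t)*1/3 = -2*t*2*t/3 = -4*t²/3)
k = -8 (k = (2 - 6)*2 = -4*2 = -8)
(k + B(-4 - 1*4))² = (-8 - 4*(-4 - 1*4)²/3)² = (-8 - 4*(-4 - 4)²/3)² = (-8 - 4/3*(-8)²)² = (-8 - 4/3*64)² = (-8 - 256/3)² = (-280/3)² = 78400/9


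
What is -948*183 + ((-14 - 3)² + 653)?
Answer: -172542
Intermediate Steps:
-948*183 + ((-14 - 3)² + 653) = -173484 + ((-17)² + 653) = -173484 + (289 + 653) = -173484 + 942 = -172542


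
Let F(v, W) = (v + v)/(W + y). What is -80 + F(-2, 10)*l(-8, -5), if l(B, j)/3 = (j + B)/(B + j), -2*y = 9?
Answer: -904/11 ≈ -82.182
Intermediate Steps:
y = -9/2 (y = -1/2*9 = -9/2 ≈ -4.5000)
l(B, j) = 3 (l(B, j) = 3*((j + B)/(B + j)) = 3*((B + j)/(B + j)) = 3*1 = 3)
F(v, W) = 2*v/(-9/2 + W) (F(v, W) = (v + v)/(W - 9/2) = (2*v)/(-9/2 + W) = 2*v/(-9/2 + W))
-80 + F(-2, 10)*l(-8, -5) = -80 + (4*(-2)/(-9 + 2*10))*3 = -80 + (4*(-2)/(-9 + 20))*3 = -80 + (4*(-2)/11)*3 = -80 + (4*(-2)*(1/11))*3 = -80 - 8/11*3 = -80 - 24/11 = -904/11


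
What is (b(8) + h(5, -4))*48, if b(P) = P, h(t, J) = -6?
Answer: 96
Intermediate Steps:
(b(8) + h(5, -4))*48 = (8 - 6)*48 = 2*48 = 96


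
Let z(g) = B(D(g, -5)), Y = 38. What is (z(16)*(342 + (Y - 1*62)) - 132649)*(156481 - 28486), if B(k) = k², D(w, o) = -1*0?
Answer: -16978408755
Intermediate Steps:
D(w, o) = 0
z(g) = 0 (z(g) = 0² = 0)
(z(16)*(342 + (Y - 1*62)) - 132649)*(156481 - 28486) = (0*(342 + (38 - 1*62)) - 132649)*(156481 - 28486) = (0*(342 + (38 - 62)) - 132649)*127995 = (0*(342 - 24) - 132649)*127995 = (0*318 - 132649)*127995 = (0 - 132649)*127995 = -132649*127995 = -16978408755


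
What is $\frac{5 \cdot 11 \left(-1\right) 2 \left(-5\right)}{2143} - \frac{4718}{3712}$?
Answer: $- \frac{4034537}{3977408} \approx -1.0144$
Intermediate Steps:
$\frac{5 \cdot 11 \left(-1\right) 2 \left(-5\right)}{2143} - \frac{4718}{3712} = 55 \left(\left(-2\right) \left(-5\right)\right) \frac{1}{2143} - \frac{2359}{1856} = 55 \cdot 10 \cdot \frac{1}{2143} - \frac{2359}{1856} = 550 \cdot \frac{1}{2143} - \frac{2359}{1856} = \frac{550}{2143} - \frac{2359}{1856} = - \frac{4034537}{3977408}$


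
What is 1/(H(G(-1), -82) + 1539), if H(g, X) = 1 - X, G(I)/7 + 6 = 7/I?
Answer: 1/1622 ≈ 0.00061652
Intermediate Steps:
G(I) = -42 + 49/I (G(I) = -42 + 7*(7/I) = -42 + 49/I)
1/(H(G(-1), -82) + 1539) = 1/((1 - 1*(-82)) + 1539) = 1/((1 + 82) + 1539) = 1/(83 + 1539) = 1/1622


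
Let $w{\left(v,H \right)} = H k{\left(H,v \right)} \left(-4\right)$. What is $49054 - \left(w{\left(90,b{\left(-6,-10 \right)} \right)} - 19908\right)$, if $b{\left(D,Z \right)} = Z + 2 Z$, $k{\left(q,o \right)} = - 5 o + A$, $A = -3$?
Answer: $123322$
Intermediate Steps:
$k{\left(q,o \right)} = -3 - 5 o$ ($k{\left(q,o \right)} = - 5 o - 3 = -3 - 5 o$)
$b{\left(D,Z \right)} = 3 Z$
$w{\left(v,H \right)} = - 4 H \left(-3 - 5 v\right)$ ($w{\left(v,H \right)} = H \left(-3 - 5 v\right) \left(-4\right) = - 4 H \left(-3 - 5 v\right)$)
$49054 - \left(w{\left(90,b{\left(-6,-10 \right)} \right)} - 19908\right) = 49054 - \left(4 \cdot 3 \left(-10\right) \left(3 + 5 \cdot 90\right) - 19908\right) = 49054 - \left(4 \left(-30\right) \left(3 + 450\right) - 19908\right) = 49054 - \left(4 \left(-30\right) 453 - 19908\right) = 49054 - \left(-54360 - 19908\right) = 49054 - -74268 = 49054 + 74268 = 123322$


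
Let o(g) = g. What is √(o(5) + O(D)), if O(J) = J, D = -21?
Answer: 4*I ≈ 4.0*I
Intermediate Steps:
√(o(5) + O(D)) = √(5 - 21) = √(-16) = 4*I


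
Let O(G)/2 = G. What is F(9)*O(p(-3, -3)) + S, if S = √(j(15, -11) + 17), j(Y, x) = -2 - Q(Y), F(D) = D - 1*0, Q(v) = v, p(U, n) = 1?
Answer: 18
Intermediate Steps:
F(D) = D (F(D) = D + 0 = D)
O(G) = 2*G
j(Y, x) = -2 - Y
S = 0 (S = √((-2 - 1*15) + 17) = √((-2 - 15) + 17) = √(-17 + 17) = √0 = 0)
F(9)*O(p(-3, -3)) + S = 9*(2*1) + 0 = 9*2 + 0 = 18 + 0 = 18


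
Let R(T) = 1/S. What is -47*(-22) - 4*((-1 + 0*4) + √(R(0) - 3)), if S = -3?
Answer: 1038 - 4*I*√30/3 ≈ 1038.0 - 7.303*I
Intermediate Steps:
R(T) = -⅓ (R(T) = 1/(-3) = -⅓)
-47*(-22) - 4*((-1 + 0*4) + √(R(0) - 3)) = -47*(-22) - 4*((-1 + 0*4) + √(-⅓ - 3)) = 1034 - 4*((-1 + 0) + √(-10/3)) = 1034 - 4*(-1 + I*√30/3) = 1034 + (4 - 4*I*√30/3) = 1038 - 4*I*√30/3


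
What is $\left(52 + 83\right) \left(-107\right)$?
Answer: $-14445$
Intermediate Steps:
$\left(52 + 83\right) \left(-107\right) = 135 \left(-107\right) = -14445$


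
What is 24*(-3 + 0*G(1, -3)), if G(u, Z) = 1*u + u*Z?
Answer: -72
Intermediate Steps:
G(u, Z) = u + Z*u
24*(-3 + 0*G(1, -3)) = 24*(-3 + 0*(1*(1 - 3))) = 24*(-3 + 0*(1*(-2))) = 24*(-3 + 0*(-2)) = 24*(-3 + 0) = 24*(-3) = -72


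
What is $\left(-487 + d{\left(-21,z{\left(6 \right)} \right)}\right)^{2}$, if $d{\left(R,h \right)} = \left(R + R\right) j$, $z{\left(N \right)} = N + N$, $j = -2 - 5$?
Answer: $37249$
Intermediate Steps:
$j = -7$
$z{\left(N \right)} = 2 N$
$d{\left(R,h \right)} = - 14 R$ ($d{\left(R,h \right)} = \left(R + R\right) \left(-7\right) = 2 R \left(-7\right) = - 14 R$)
$\left(-487 + d{\left(-21,z{\left(6 \right)} \right)}\right)^{2} = \left(-487 - -294\right)^{2} = \left(-487 + 294\right)^{2} = \left(-193\right)^{2} = 37249$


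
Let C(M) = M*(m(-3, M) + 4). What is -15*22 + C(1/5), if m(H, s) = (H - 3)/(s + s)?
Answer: -1661/5 ≈ -332.20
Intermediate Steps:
m(H, s) = (-3 + H)/(2*s) (m(H, s) = (-3 + H)/((2*s)) = (-3 + H)*(1/(2*s)) = (-3 + H)/(2*s))
C(M) = M*(4 - 3/M) (C(M) = M*((-3 - 3)/(2*M) + 4) = M*((½)*(-6)/M + 4) = M*(-3/M + 4) = M*(4 - 3/M))
-15*22 + C(1/5) = -15*22 + (-3 + 4/5) = -330 + (-3 + 4*(⅕)) = -330 + (-3 + ⅘) = -330 - 11/5 = -1661/5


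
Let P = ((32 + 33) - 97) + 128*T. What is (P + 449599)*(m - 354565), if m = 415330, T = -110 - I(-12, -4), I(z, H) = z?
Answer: 26555702595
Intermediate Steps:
T = -98 (T = -110 - 1*(-12) = -110 + 12 = -98)
P = -12576 (P = ((32 + 33) - 97) + 128*(-98) = (65 - 97) - 12544 = -32 - 12544 = -12576)
(P + 449599)*(m - 354565) = (-12576 + 449599)*(415330 - 354565) = 437023*60765 = 26555702595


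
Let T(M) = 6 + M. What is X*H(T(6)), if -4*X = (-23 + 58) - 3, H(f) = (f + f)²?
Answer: -4608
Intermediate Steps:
H(f) = 4*f² (H(f) = (2*f)² = 4*f²)
X = -8 (X = -((-23 + 58) - 3)/4 = -(35 - 3)/4 = -¼*32 = -8)
X*H(T(6)) = -32*(6 + 6)² = -32*12² = -32*144 = -8*576 = -4608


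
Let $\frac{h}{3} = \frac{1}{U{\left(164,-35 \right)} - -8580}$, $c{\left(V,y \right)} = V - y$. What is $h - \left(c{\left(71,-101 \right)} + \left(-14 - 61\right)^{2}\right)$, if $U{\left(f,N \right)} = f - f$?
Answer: $- \frac{16579419}{2860} \approx -5797.0$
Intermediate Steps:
$U{\left(f,N \right)} = 0$
$h = \frac{1}{2860}$ ($h = \frac{3}{0 - -8580} = \frac{3}{0 + 8580} = \frac{3}{8580} = 3 \cdot \frac{1}{8580} = \frac{1}{2860} \approx 0.00034965$)
$h - \left(c{\left(71,-101 \right)} + \left(-14 - 61\right)^{2}\right) = \frac{1}{2860} - \left(\left(71 - -101\right) + \left(-14 - 61\right)^{2}\right) = \frac{1}{2860} - \left(\left(71 + 101\right) + \left(-75\right)^{2}\right) = \frac{1}{2860} - \left(172 + 5625\right) = \frac{1}{2860} - 5797 = - \frac{16579419}{2860}$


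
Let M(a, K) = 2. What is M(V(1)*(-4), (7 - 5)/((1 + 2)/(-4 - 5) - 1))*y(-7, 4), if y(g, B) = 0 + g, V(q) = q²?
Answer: -14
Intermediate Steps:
y(g, B) = g
M(V(1)*(-4), (7 - 5)/((1 + 2)/(-4 - 5) - 1))*y(-7, 4) = 2*(-7) = -14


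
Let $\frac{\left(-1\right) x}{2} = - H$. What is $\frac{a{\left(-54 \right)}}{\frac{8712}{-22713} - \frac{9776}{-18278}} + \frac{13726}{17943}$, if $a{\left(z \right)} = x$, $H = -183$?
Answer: $- \frac{17470984354205}{7223708256} \approx -2418.6$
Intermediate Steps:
$x = -366$ ($x = - 2 \left(\left(-1\right) \left(-183\right)\right) = \left(-2\right) 183 = -366$)
$a{\left(z \right)} = -366$
$\frac{a{\left(-54 \right)}}{\frac{8712}{-22713} - \frac{9776}{-18278}} + \frac{13726}{17943} = - \frac{366}{\frac{8712}{-22713} - \frac{9776}{-18278}} + \frac{13726}{17943} = - \frac{366}{8712 \left(- \frac{1}{22713}\right) - - \frac{376}{703}} + 13726 \cdot \frac{1}{17943} = - \frac{366}{- \frac{2904}{7571} + \frac{376}{703}} + \frac{13726}{17943} = - \frac{366}{\frac{805184}{5322413}} + \frac{13726}{17943} = \left(-366\right) \frac{5322413}{805184} + \frac{13726}{17943} = - \frac{974001579}{402592} + \frac{13726}{17943} = - \frac{17470984354205}{7223708256}$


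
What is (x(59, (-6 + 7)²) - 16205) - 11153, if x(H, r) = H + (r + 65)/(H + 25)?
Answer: -382175/14 ≈ -27298.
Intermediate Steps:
x(H, r) = H + (65 + r)/(25 + H)
(x(59, (-6 + 7)²) - 16205) - 11153 = ((65 + (-6 + 7)² + 59² + 25*59)/(25 + 59) - 16205) - 11153 = ((65 + 1² + 3481 + 1475)/84 - 16205) - 11153 = ((65 + 1 + 3481 + 1475)/84 - 16205) - 11153 = ((1/84)*5022 - 16205) - 11153 = (837/14 - 16205) - 11153 = -226033/14 - 11153 = -382175/14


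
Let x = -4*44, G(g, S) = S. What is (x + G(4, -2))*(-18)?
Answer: 3204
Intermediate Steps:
x = -176
(x + G(4, -2))*(-18) = (-176 - 2)*(-18) = -178*(-18) = 3204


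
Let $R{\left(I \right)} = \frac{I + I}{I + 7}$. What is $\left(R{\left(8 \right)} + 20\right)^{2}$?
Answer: $\frac{99856}{225} \approx 443.8$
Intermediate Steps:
$R{\left(I \right)} = \frac{2 I}{7 + I}$
$\left(R{\left(8 \right)} + 20\right)^{2} = \left(2 \cdot 8 \frac{1}{7 + 8} + 20\right)^{2} = \left(2 \cdot 8 \cdot \frac{1}{15} + 20\right)^{2} = \left(\frac{16}{15} + 20\right)^{2} = \left(\frac{316}{15}\right)^{2} = \frac{99856}{225}$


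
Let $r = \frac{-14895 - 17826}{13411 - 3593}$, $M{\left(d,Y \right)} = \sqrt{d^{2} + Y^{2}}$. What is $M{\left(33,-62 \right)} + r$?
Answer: $- \frac{32721}{9818} + \sqrt{4933} \approx 66.903$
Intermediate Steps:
$M{\left(d,Y \right)} = \sqrt{Y^{2} + d^{2}}$
$r = - \frac{32721}{9818} \approx -3.3328$
$M{\left(33,-62 \right)} + r = \sqrt{\left(-62\right)^{2} + 33^{2}} - \frac{32721}{9818} = \sqrt{3844 + 1089} - \frac{32721}{9818} = \sqrt{4933} - \frac{32721}{9818} = - \frac{32721}{9818} + \sqrt{4933}$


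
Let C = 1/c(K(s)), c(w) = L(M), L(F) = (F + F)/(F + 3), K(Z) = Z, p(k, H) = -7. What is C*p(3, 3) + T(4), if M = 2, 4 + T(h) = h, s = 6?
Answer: -35/4 ≈ -8.7500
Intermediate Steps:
T(h) = -4 + h
L(F) = 2*F/(3 + F) (L(F) = (2*F)/(3 + F) = 2*F/(3 + F))
c(w) = ⅘ (c(w) = 2*2/(3 + 2) = 2*2/5 = 2*2*(⅕) = ⅘)
C = 5/4 (C = 1/(⅘) = 5/4 ≈ 1.2500)
C*p(3, 3) + T(4) = (5/4)*(-7) + (-4 + 4) = -35/4 + 0 = -35/4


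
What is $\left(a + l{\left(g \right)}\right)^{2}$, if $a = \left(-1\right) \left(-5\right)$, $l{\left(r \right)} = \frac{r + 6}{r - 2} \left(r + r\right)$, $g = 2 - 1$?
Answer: $81$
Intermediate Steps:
$g = 1$
$l{\left(r \right)} = \frac{2 r \left(6 + r\right)}{-2 + r}$ ($l{\left(r \right)} = \frac{6 + r}{-2 + r} 2 r = \frac{2 r \left(6 + r\right)}{-2 + r}$)
$a = 5$
$\left(a + l{\left(g \right)}\right)^{2} = \left(5 + 2 \cdot 1 \frac{1}{-2 + 1} \left(6 + 1\right)\right)^{2} = \left(5 + 2 \cdot 1 \frac{1}{-1} \cdot 7\right)^{2} = \left(5 + 2 \cdot 1 \left(-1\right) 7\right)^{2} = \left(5 - 14\right)^{2} = \left(-9\right)^{2} = 81$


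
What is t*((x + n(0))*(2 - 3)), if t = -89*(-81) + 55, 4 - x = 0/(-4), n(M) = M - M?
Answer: -29056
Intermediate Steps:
n(M) = 0
x = 4 (x = 4 - 0/(-4) = 4 - 0*(-1)/4 = 4 - 1*0 = 4 + 0 = 4)
t = 7264 (t = 7209 + 55 = 7264)
t*((x + n(0))*(2 - 3)) = 7264*((4 + 0)*(2 - 3)) = 7264*(4*(-1)) = 7264*(-4) = -29056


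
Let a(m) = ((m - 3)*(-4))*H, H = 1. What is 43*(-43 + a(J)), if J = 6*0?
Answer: -1333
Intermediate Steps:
J = 0
a(m) = 12 - 4*m (a(m) = ((m - 3)*(-4))*1 = ((-3 + m)*(-4))*1 = (12 - 4*m)*1 = 12 - 4*m)
43*(-43 + a(J)) = 43*(-43 + (12 - 4*0)) = 43*(-43 + (12 + 0)) = 43*(-43 + 12) = 43*(-31) = -1333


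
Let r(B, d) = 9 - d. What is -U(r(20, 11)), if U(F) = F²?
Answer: -4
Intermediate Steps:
-U(r(20, 11)) = -(9 - 1*11)² = -(9 - 11)² = -1*(-2)² = -1*4 = -4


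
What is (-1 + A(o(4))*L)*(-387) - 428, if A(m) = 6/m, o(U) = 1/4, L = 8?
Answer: -74345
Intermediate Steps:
o(U) = ¼
(-1 + A(o(4))*L)*(-387) - 428 = (-1 + (6/(¼))*8)*(-387) - 428 = (-1 + (6*4)*8)*(-387) - 428 = (-1 + 24*8)*(-387) - 428 = (-1 + 192)*(-387) - 428 = 191*(-387) - 428 = -73917 - 428 = -74345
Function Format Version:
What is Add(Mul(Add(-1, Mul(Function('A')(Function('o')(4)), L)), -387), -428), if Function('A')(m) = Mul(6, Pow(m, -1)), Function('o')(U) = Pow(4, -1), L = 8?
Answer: -74345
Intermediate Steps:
Function('o')(U) = Rational(1, 4)
Add(Mul(Add(-1, Mul(Function('A')(Function('o')(4)), L)), -387), -428) = Add(Mul(Add(-1, Mul(Mul(6, Pow(Rational(1, 4), -1)), 8)), -387), -428) = Add(Mul(Add(-1, Mul(Mul(6, 4), 8)), -387), -428) = Add(Mul(Add(-1, Mul(24, 8)), -387), -428) = Add(Mul(Add(-1, 192), -387), -428) = Add(Mul(191, -387), -428) = Add(-73917, -428) = -74345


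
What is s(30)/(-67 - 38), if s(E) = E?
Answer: -2/7 ≈ -0.28571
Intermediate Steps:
s(30)/(-67 - 38) = 30/(-67 - 38) = 30/(-105) = 30*(-1/105) = -2/7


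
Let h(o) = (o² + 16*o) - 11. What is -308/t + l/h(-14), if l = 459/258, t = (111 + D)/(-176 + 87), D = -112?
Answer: -30646667/1118 ≈ -27412.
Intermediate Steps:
t = 1/89 (t = (111 - 112)/(-176 + 87) = -1/(-89) = -1*(-1/89) = 1/89 ≈ 0.011236)
h(o) = -11 + o² + 16*o
l = 153/86 (l = 459*(1/258) = 153/86 ≈ 1.7791)
-308/t + l/h(-14) = -308/1/89 + 153/(86*(-11 + (-14)² + 16*(-14))) = -308*89 + 153/(86*(-11 + 196 - 224)) = -27412 + (153/86)/(-39) = -27412 + (153/86)*(-1/39) = -27412 - 51/1118 = -30646667/1118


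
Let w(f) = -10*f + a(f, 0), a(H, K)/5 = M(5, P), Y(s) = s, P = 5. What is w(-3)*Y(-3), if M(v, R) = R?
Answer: -165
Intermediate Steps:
a(H, K) = 25 (a(H, K) = 5*5 = 25)
w(f) = 25 - 10*f (w(f) = -10*f + 25 = 25 - 10*f)
w(-3)*Y(-3) = (25 - 10*(-3))*(-3) = (25 + 30)*(-3) = 55*(-3) = -165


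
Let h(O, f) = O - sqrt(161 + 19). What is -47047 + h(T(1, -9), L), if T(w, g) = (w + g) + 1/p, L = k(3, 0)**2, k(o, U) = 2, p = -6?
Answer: -282331/6 - 6*sqrt(5) ≈ -47069.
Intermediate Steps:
L = 4 (L = 2**2 = 4)
T(w, g) = -1/6 + g + w (T(w, g) = (w + g) + 1/(-6) = (g + w) - 1/6 = -1/6 + g + w)
h(O, f) = O - 6*sqrt(5) (h(O, f) = O - sqrt(180) = O - 6*sqrt(5))
-47047 + h(T(1, -9), L) = -47047 + ((-1/6 - 9 + 1) - 6*sqrt(5)) = -47047 + (-49/6 - 6*sqrt(5)) = -282331/6 - 6*sqrt(5)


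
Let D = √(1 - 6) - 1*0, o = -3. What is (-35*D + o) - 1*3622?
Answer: -3625 - 35*I*√5 ≈ -3625.0 - 78.262*I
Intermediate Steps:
D = I*√5 (D = √(-5) + 0 = I*√5 + 0 = I*√5 ≈ 2.2361*I)
(-35*D + o) - 1*3622 = (-35*I*√5 - 3) - 1*3622 = (-35*I*√5 - 3) - 3622 = (-3 - 35*I*√5) - 3622 = -3625 - 35*I*√5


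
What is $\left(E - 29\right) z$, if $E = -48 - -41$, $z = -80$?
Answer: $2880$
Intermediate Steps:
$E = -7$ ($E = -48 + 41 = -7$)
$\left(E - 29\right) z = \left(-7 - 29\right) \left(-80\right) = \left(-36\right) \left(-80\right) = 2880$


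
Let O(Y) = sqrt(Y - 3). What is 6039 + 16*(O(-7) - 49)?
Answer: 5255 + 16*I*sqrt(10) ≈ 5255.0 + 50.596*I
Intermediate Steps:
O(Y) = sqrt(-3 + Y)
6039 + 16*(O(-7) - 49) = 6039 + 16*(sqrt(-3 - 7) - 49) = 6039 + 16*(sqrt(-10) - 49) = 6039 + 16*(I*sqrt(10) - 49) = 6039 + 16*(-49 + I*sqrt(10)) = 6039 + (-784 + 16*I*sqrt(10)) = 5255 + 16*I*sqrt(10)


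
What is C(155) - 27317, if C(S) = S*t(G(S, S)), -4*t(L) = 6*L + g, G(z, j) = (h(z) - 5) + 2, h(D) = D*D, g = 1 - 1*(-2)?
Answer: -22450193/4 ≈ -5.6125e+6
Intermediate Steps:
g = 3 (g = 1 + 2 = 3)
h(D) = D**2
G(z, j) = -3 + z**2 (G(z, j) = (z**2 - 5) + 2 = (-5 + z**2) + 2 = -3 + z**2)
t(L) = -3/4 - 3*L/2 (t(L) = -(6*L + 3)/4 = -(3 + 6*L)/4 = -3/4 - 3*L/2)
C(S) = S*(15/4 - 3*S**2/2) (C(S) = S*(-3/4 - 3*(-3 + S**2)/2) = S*(-3/4 + (9/2 - 3*S**2/2)) = S*(15/4 - 3*S**2/2))
C(155) - 27317 = (3/4)*155*(5 - 2*155**2) - 27317 = (3/4)*155*(5 - 2*24025) - 27317 = (3/4)*155*(5 - 48050) - 27317 = (3/4)*155*(-48045) - 27317 = -22340925/4 - 27317 = -22450193/4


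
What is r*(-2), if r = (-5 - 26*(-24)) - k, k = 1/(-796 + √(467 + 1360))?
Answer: -782156374/631789 - 6*√203/631789 ≈ -1238.0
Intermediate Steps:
k = 1/(-796 + 3*√203) (k = 1/(-796 + √1827) = 1/(-796 + 3*√203) ≈ -0.0013276)
r = 391078187/631789 + 3*√203/631789 (r = (-5 - 26*(-24)) - (-796/631789 - 3*√203/631789) = (-5 + 624) + (796/631789 + 3*√203/631789) = 619 + (796/631789 + 3*√203/631789) = 391078187/631789 + 3*√203/631789 ≈ 619.00)
r*(-2) = (391078187/631789 + 3*√203/631789)*(-2) = -782156374/631789 - 6*√203/631789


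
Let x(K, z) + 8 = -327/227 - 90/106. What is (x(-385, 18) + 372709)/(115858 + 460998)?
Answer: 4483938185/6940154536 ≈ 0.64609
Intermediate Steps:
x(K, z) = -123794/12031 (x(K, z) = -8 + (-327/227 - 90/106) = -8 + (-327*1/227 - 90*1/106) = -8 + (-327/227 - 45/53) = -8 - 27546/12031 = -123794/12031)
(x(-385, 18) + 372709)/(115858 + 460998) = (-123794/12031 + 372709)/(115858 + 460998) = (4483938185/12031)/576856 = (4483938185/12031)*(1/576856) = 4483938185/6940154536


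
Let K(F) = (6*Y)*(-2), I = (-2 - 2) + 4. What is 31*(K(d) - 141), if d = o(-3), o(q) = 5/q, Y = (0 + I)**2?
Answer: -4371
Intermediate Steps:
I = 0 (I = -4 + 4 = 0)
Y = 0 (Y = (0 + 0)**2 = 0**2 = 0)
d = -5/3 (d = 5/(-3) = 5*(-1/3) = -5/3 ≈ -1.6667)
K(F) = 0 (K(F) = (6*0)*(-2) = 0*(-2) = 0)
31*(K(d) - 141) = 31*(0 - 141) = 31*(-141) = -4371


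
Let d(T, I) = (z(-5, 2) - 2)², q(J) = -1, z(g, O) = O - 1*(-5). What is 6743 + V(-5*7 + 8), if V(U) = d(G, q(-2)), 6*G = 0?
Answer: 6768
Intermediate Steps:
G = 0 (G = (⅙)*0 = 0)
z(g, O) = 5 + O (z(g, O) = O + 5 = 5 + O)
d(T, I) = 25 (d(T, I) = ((5 + 2) - 2)² = (7 - 2)² = 5² = 25)
V(U) = 25
6743 + V(-5*7 + 8) = 6743 + 25 = 6768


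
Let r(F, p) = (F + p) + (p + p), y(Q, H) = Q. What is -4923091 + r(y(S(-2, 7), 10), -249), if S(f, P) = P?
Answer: -4923831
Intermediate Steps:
r(F, p) = F + 3*p (r(F, p) = (F + p) + 2*p = F + 3*p)
-4923091 + r(y(S(-2, 7), 10), -249) = -4923091 + (7 + 3*(-249)) = -4923091 + (7 - 747) = -4923091 - 740 = -4923831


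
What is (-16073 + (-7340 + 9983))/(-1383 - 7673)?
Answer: 6715/4528 ≈ 1.4830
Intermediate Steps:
(-16073 + (-7340 + 9983))/(-1383 - 7673) = (-16073 + 2643)/(-9056) = -13430*(-1/9056) = 6715/4528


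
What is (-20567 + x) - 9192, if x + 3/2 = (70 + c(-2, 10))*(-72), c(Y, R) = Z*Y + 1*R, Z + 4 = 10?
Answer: -69313/2 ≈ -34657.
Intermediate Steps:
Z = 6 (Z = -4 + 10 = 6)
c(Y, R) = R + 6*Y (c(Y, R) = 6*Y + 1*R = 6*Y + R = R + 6*Y)
x = -9795/2 (x = -3/2 + (70 + (10 + 6*(-2)))*(-72) = -3/2 + (70 + (10 - 12))*(-72) = -3/2 + (70 - 2)*(-72) = -3/2 + 68*(-72) = -3/2 - 4896 = -9795/2 ≈ -4897.5)
(-20567 + x) - 9192 = (-20567 - 9795/2) - 9192 = -50929/2 - 9192 = -69313/2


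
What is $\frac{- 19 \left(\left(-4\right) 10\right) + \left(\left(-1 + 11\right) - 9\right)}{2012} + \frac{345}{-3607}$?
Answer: $\frac{2050787}{7257284} \approx 0.28258$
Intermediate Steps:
$\frac{- 19 \left(\left(-4\right) 10\right) + \left(\left(-1 + 11\right) - 9\right)}{2012} + \frac{345}{-3607} = \left(\left(-19\right) \left(-40\right) + \left(10 - 9\right)\right) \frac{1}{2012} + 345 \left(- \frac{1}{3607}\right) = \left(760 + 1\right) \frac{1}{2012} - \frac{345}{3607} = 761 \cdot \frac{1}{2012} - \frac{345}{3607} = \frac{761}{2012} - \frac{345}{3607} = \frac{2050787}{7257284}$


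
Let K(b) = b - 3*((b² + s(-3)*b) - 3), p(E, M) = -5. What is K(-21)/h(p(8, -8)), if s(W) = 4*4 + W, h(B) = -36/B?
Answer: -215/3 ≈ -71.667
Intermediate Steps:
s(W) = 16 + W
K(b) = 9 - 38*b - 3*b² (K(b) = b - 3*((b² + (16 - 3)*b) - 3) = b - 3*((b² + 13*b) - 3) = b - 3*(-3 + b² + 13*b) = b + (9 - 39*b - 3*b²) = 9 - 38*b - 3*b²)
K(-21)/h(p(8, -8)) = (9 - 38*(-21) - 3*(-21)²)/((-36/(-5))) = (9 + 798 - 3*441)/((-36*(-⅕))) = (9 + 798 - 1323)/(36/5) = -516*5/36 = -215/3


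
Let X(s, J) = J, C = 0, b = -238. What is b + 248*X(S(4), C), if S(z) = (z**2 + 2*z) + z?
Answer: -238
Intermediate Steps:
S(z) = z**2 + 3*z
b + 248*X(S(4), C) = -238 + 248*0 = -238 + 0 = -238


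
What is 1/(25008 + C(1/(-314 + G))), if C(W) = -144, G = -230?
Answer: 1/24864 ≈ 4.0219e-5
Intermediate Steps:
1/(25008 + C(1/(-314 + G))) = 1/(25008 - 144) = 1/24864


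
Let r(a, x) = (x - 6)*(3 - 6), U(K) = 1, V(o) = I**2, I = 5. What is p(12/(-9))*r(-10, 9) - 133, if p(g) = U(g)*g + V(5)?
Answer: -346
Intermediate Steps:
V(o) = 25 (V(o) = 5**2 = 25)
r(a, x) = 18 - 3*x (r(a, x) = (-6 + x)*(-3) = 18 - 3*x)
p(g) = 25 + g (p(g) = 1*g + 25 = g + 25 = 25 + g)
p(12/(-9))*r(-10, 9) - 133 = (25 + 12/(-9))*(18 - 3*9) - 133 = (25 + 12*(-1/9))*(18 - 27) - 133 = (25 - 4/3)*(-9) - 133 = (71/3)*(-9) - 133 = -213 - 133 = -346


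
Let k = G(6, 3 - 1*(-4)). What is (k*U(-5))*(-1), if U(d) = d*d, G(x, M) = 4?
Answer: -100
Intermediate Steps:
U(d) = d²
k = 4
(k*U(-5))*(-1) = (4*(-5)²)*(-1) = (4*25)*(-1) = 100*(-1) = -100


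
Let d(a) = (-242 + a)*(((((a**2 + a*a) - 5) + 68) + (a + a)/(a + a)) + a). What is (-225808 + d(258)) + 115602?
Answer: 2024994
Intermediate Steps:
d(a) = (-242 + a)*(64 + a + 2*a**2) (d(a) = (-242 + a)*(((((a**2 + a**2) - 5) + 68) + (2*a)/((2*a))) + a) = (-242 + a)*((((2*a**2 - 5) + 68) + (2*a)*(1/(2*a))) + a) = (-242 + a)*((((-5 + 2*a**2) + 68) + 1) + a) = (-242 + a)*(((63 + 2*a**2) + 1) + a) = (-242 + a)*((64 + 2*a**2) + a) = (-242 + a)*(64 + a + 2*a**2))
(-225808 + d(258)) + 115602 = (-225808 + (-15488 - 483*258**2 - 178*258 + 2*258**3)) + 115602 = (-225808 + (-15488 - 483*66564 - 45924 + 2*17173512)) + 115602 = (-225808 + (-15488 - 32150412 - 45924 + 34347024)) + 115602 = (-225808 + 2135200) + 115602 = 1909392 + 115602 = 2024994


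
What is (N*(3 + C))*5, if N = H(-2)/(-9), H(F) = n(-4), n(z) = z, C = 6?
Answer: 20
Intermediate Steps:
H(F) = -4
N = 4/9 (N = -4/(-9) = -4*(-⅑) = 4/9 ≈ 0.44444)
(N*(3 + C))*5 = (4*(3 + 6)/9)*5 = ((4/9)*9)*5 = 4*5 = 20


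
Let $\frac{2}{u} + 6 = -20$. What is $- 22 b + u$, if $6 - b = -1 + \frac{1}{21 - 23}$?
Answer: $- \frac{2146}{13} \approx -165.08$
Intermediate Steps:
$u = - \frac{1}{13}$ ($u = \frac{2}{-6 - 20} = \frac{2}{-26} = 2 \left(- \frac{1}{26}\right) = - \frac{1}{13} \approx -0.076923$)
$b = \frac{15}{2}$ ($b = 6 - \left(-1 + \frac{1}{21 - 23}\right) = 6 - \left(-1 + \frac{1}{-2}\right) = 6 - \left(-1 - \frac{1}{2}\right) = 6 - - \frac{3}{2} = 6 + \frac{3}{2} = \frac{15}{2} \approx 7.5$)
$- 22 b + u = \left(-22\right) \frac{15}{2} - \frac{1}{13} = -165 - \frac{1}{13} = - \frac{2146}{13}$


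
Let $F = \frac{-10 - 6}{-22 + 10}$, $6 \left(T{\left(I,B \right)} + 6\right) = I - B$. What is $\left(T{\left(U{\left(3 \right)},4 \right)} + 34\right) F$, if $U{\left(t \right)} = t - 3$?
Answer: $\frac{328}{9} \approx 36.444$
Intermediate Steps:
$U{\left(t \right)} = -3 + t$
$T{\left(I,B \right)} = -6 - \frac{B}{6} + \frac{I}{6}$ ($T{\left(I,B \right)} = -6 + \frac{I - B}{6} = -6 - \left(- \frac{I}{6} + \frac{B}{6}\right) = -6 - \frac{B}{6} + \frac{I}{6}$)
$F = \frac{4}{3}$ ($F = - \frac{16}{-12} = \left(-16\right) \left(- \frac{1}{12}\right) = \frac{4}{3} \approx 1.3333$)
$\left(T{\left(U{\left(3 \right)},4 \right)} + 34\right) F = \left(\left(-6 - \frac{2}{3} + \frac{-3 + 3}{6}\right) + 34\right) \frac{4}{3} = \left(\left(-6 - \frac{2}{3} + \frac{1}{6} \cdot 0\right) + 34\right) \frac{4}{3} = \left(\left(-6 - \frac{2}{3} + 0\right) + 34\right) \frac{4}{3} = \left(- \frac{20}{3} + 34\right) \frac{4}{3} = \frac{82}{3} \cdot \frac{4}{3} = \frac{328}{9}$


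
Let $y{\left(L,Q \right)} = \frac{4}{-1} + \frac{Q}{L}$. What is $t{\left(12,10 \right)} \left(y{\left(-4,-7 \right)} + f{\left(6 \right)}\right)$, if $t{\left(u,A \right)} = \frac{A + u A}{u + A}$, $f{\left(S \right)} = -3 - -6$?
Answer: $\frac{195}{44} \approx 4.4318$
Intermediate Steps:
$f{\left(S \right)} = 3$ ($f{\left(S \right)} = -3 + 6 = 3$)
$y{\left(L,Q \right)} = -4 + \frac{Q}{L}$ ($y{\left(L,Q \right)} = 4 \left(-1\right) + \frac{Q}{L} = -4 + \frac{Q}{L}$)
$t{\left(u,A \right)} = \frac{A + A u}{A + u}$
$t{\left(12,10 \right)} \left(y{\left(-4,-7 \right)} + f{\left(6 \right)}\right) = \frac{10 \left(1 + 12\right)}{10 + 12} \left(\left(-4 - \frac{7}{-4}\right) + 3\right) = 10 \cdot \frac{1}{22} \cdot 13 \left(\left(-4 - - \frac{7}{4}\right) + 3\right) = 10 \cdot \frac{1}{22} \cdot 13 \left(\left(-4 + \frac{7}{4}\right) + 3\right) = \frac{65 \left(- \frac{9}{4} + 3\right)}{11} = \frac{65}{11} \cdot \frac{3}{4} = \frac{195}{44}$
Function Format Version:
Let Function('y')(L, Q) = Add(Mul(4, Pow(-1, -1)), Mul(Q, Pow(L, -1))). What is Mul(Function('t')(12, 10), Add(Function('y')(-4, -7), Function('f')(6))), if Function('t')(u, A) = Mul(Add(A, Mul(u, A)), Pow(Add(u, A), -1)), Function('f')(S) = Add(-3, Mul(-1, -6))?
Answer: Rational(195, 44) ≈ 4.4318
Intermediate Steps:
Function('f')(S) = 3 (Function('f')(S) = Add(-3, 6) = 3)
Function('y')(L, Q) = Add(-4, Mul(Q, Pow(L, -1))) (Function('y')(L, Q) = Add(Mul(4, -1), Mul(Q, Pow(L, -1))) = Add(-4, Mul(Q, Pow(L, -1))))
Function('t')(u, A) = Mul(Pow(Add(A, u), -1), Add(A, Mul(A, u))) (Function('t')(u, A) = Mul(Add(A, Mul(A, u)), Pow(Add(A, u), -1)) = Mul(Pow(Add(A, u), -1), Add(A, Mul(A, u))))
Mul(Function('t')(12, 10), Add(Function('y')(-4, -7), Function('f')(6))) = Mul(Mul(10, Pow(Add(10, 12), -1), Add(1, 12)), Add(Add(-4, Mul(-7, Pow(-4, -1))), 3)) = Mul(Mul(10, Pow(22, -1), 13), Add(Add(-4, Mul(-7, Rational(-1, 4))), 3)) = Mul(Mul(10, Rational(1, 22), 13), Add(Add(-4, Rational(7, 4)), 3)) = Mul(Rational(65, 11), Add(Rational(-9, 4), 3)) = Mul(Rational(65, 11), Rational(3, 4)) = Rational(195, 44)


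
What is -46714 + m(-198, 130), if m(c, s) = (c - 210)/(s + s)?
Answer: -3036512/65 ≈ -46716.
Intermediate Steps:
m(c, s) = (-210 + c)/(2*s) (m(c, s) = (-210 + c)/((2*s)) = (-210 + c)*(1/(2*s)) = (-210 + c)/(2*s))
-46714 + m(-198, 130) = -46714 + (½)*(-210 - 198)/130 = -46714 + (½)*(1/130)*(-408) = -46714 - 102/65 = -3036512/65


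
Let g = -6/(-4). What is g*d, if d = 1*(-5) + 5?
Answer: 0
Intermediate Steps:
d = 0 (d = -5 + 5 = 0)
g = 3/2 (g = -6*(-1/4) = 3/2 ≈ 1.5000)
g*d = (3/2)*0 = 0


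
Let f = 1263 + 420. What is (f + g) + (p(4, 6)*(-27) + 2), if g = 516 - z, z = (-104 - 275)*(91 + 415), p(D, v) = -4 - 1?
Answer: 194110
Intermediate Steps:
f = 1683
p(D, v) = -5
z = -191774 (z = -379*506 = -191774)
g = 192290 (g = 516 - 1*(-191774) = 516 + 191774 = 192290)
(f + g) + (p(4, 6)*(-27) + 2) = (1683 + 192290) + (-5*(-27) + 2) = 193973 + (135 + 2) = 193973 + 137 = 194110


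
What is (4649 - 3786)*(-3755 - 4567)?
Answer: -7181886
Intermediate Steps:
(4649 - 3786)*(-3755 - 4567) = 863*(-8322) = -7181886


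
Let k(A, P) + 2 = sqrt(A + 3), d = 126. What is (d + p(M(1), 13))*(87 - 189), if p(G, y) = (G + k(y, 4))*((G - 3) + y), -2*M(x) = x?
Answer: -28611/2 ≈ -14306.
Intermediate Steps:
k(A, P) = -2 + sqrt(3 + A) (k(A, P) = -2 + sqrt(A + 3) = -2 + sqrt(3 + A))
M(x) = -x/2
p(G, y) = (-3 + G + y)*(-2 + G + sqrt(3 + y)) (p(G, y) = (G + (-2 + sqrt(3 + y)))*((G - 3) + y) = (-2 + G + sqrt(3 + y))*((-3 + G) + y) = (-2 + G + sqrt(3 + y))*(-3 + G + y) = (-3 + G + y)*(-2 + G + sqrt(3 + y)))
(d + p(M(1), 13))*(87 - 189) = (126 + (6 + (-1/2*1)**2 - (-3)/2 - 3*sqrt(3 + 13) - 1/2*1*13 + (-1/2*1)*(-2 + sqrt(3 + 13)) + 13*(-2 + sqrt(3 + 13))))*(87 - 189) = (126 + (6 + (-1/2)**2 - 3*(-1/2) - 3*sqrt(16) - 1/2*13 - (-2 + sqrt(16))/2 + 13*(-2 + sqrt(16))))*(-102) = (126 + (6 + 1/4 + 3/2 - 3*4 - 13/2 - (-2 + 4)/2 + 13*(-2 + 4)))*(-102) = (126 + (6 + 1/4 + 3/2 - 12 - 13/2 - 1/2*2 + 13*2))*(-102) = (126 + (6 + 1/4 + 3/2 - 12 - 13/2 - 1 + 26))*(-102) = (126 + 57/4)*(-102) = (561/4)*(-102) = -28611/2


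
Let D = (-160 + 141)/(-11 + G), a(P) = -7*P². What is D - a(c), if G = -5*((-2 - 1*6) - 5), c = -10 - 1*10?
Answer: 151181/54 ≈ 2799.6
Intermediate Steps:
c = -20 (c = -10 - 10 = -20)
G = 65 (G = -5*((-2 - 6) - 5) = -5*(-8 - 5) = -5*(-13) = 65)
D = -19/54 (D = (-160 + 141)/(-11 + 65) = -19/54 ≈ -0.35185)
D - a(c) = -19/54 - (-7)*(-20)² = -19/54 - (-7)*400 = -19/54 - 1*(-2800) = -19/54 + 2800 = 151181/54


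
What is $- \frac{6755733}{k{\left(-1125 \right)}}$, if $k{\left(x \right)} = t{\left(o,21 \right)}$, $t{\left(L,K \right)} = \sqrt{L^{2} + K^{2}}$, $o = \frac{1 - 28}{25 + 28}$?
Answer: $- \frac{119351283 \sqrt{137722}}{137722} \approx -3.2161 \cdot 10^{5}$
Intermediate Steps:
$o = - \frac{27}{53} \approx -0.50943$
$t{\left(L,K \right)} = \sqrt{K^{2} + L^{2}}$
$k{\left(x \right)} = \frac{3 \sqrt{137722}}{53}$ ($k{\left(x \right)} = \sqrt{21^{2} + \left(- \frac{27}{53}\right)^{2}} = \sqrt{441 + \frac{729}{2809}} = \sqrt{\frac{1239498}{2809}} = \frac{3 \sqrt{137722}}{53}$)
$- \frac{6755733}{k{\left(-1125 \right)}} = - \frac{6755733}{\frac{3}{53} \sqrt{137722}} = - 6755733 \frac{53 \sqrt{137722}}{413166} = - \frac{119351283 \sqrt{137722}}{137722}$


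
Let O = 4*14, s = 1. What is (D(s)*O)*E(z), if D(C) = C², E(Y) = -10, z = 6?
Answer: -560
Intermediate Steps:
O = 56
(D(s)*O)*E(z) = (1²*56)*(-10) = (1*56)*(-10) = 56*(-10) = -560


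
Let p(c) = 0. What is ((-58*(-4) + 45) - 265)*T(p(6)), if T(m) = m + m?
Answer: 0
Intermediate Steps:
T(m) = 2*m
((-58*(-4) + 45) - 265)*T(p(6)) = ((-58*(-4) + 45) - 265)*(2*0) = ((232 + 45) - 265)*0 = (277 - 265)*0 = 12*0 = 0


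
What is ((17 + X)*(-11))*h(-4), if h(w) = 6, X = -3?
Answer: -924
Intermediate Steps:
((17 + X)*(-11))*h(-4) = ((17 - 3)*(-11))*6 = (14*(-11))*6 = -154*6 = -924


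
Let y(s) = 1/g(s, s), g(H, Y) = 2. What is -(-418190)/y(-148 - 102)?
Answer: 836380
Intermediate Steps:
y(s) = 1/2
-(-418190)/y(-148 - 102) = -(-418190)/1/2 = -(-418190)*2 = -31*(-26980) = 836380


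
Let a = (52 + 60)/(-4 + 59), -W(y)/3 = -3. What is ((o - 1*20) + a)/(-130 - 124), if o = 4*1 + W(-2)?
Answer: 273/13970 ≈ 0.019542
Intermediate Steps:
W(y) = 9 (W(y) = -3*(-3) = 9)
a = 112/55 ≈ 2.0364
o = 13 (o = 4*1 + 9 = 4 + 9 = 13)
((o - 1*20) + a)/(-130 - 124) = ((13 - 1*20) + 112/55)/(-130 - 124) = ((13 - 20) + 112/55)/(-254) = -(-7 + 112/55)/254 = -1/254*(-273/55) = 273/13970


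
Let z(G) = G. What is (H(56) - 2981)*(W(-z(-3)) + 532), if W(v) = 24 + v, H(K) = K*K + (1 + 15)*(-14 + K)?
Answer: 462293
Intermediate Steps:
H(K) = -224 + K**2 + 16*K (H(K) = K**2 + 16*(-14 + K) = K**2 + (-224 + 16*K) = -224 + K**2 + 16*K)
(H(56) - 2981)*(W(-z(-3)) + 532) = ((-224 + 56**2 + 16*56) - 2981)*((24 - 1*(-3)) + 532) = ((-224 + 3136 + 896) - 2981)*((24 + 3) + 532) = (3808 - 2981)*(27 + 532) = 827*559 = 462293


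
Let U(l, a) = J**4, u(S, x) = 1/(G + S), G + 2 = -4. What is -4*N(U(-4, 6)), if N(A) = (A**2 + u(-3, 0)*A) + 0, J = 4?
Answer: -2358272/9 ≈ -2.6203e+5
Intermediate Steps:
G = -6 (G = -2 - 4 = -6)
u(S, x) = 1/(-6 + S)
U(l, a) = 256 (U(l, a) = 4**4 = 256)
N(A) = A**2 - A/9 (N(A) = (A**2 + A/(-6 - 3)) + 0 = (A**2 + A/(-9)) + 0 = (A**2 - A/9) + 0 = A**2 - A/9)
-4*N(U(-4, 6)) = -1024*(-1/9 + 256) = -1024*2303/9 = -4*589568/9 = -2358272/9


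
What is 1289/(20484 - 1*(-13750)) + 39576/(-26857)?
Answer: -1320226111/919422538 ≈ -1.4359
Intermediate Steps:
1289/(20484 - 1*(-13750)) + 39576/(-26857) = 1289/(20484 + 13750) + 39576*(-1/26857) = 1289/34234 - 39576/26857 = -1320226111/919422538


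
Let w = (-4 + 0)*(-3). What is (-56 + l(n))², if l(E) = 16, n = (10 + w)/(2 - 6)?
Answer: 1600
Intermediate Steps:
w = 12 (w = -4*(-3) = 12)
n = -11/2 (n = (10 + 12)/(2 - 6) = 22/(-4) = 22*(-¼) = -11/2 ≈ -5.5000)
(-56 + l(n))² = (-56 + 16)² = (-40)² = 1600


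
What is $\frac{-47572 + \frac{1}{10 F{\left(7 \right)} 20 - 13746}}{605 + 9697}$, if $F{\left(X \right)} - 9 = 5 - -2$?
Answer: $- \frac{501694313}{108644892} \approx -4.6177$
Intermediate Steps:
$F{\left(X \right)} = 16$ ($F{\left(X \right)} = 9 + \left(5 - -2\right) = 9 + \left(5 + 2\right) = 9 + 7 = 16$)
$\frac{-47572 + \frac{1}{10 F{\left(7 \right)} 20 - 13746}}{605 + 9697} = \frac{-47572 + \frac{1}{10 \cdot 16 \cdot 20 - 13746}}{605 + 9697} = \frac{-47572 + \frac{1}{160 \cdot 20 - 13746}}{10302} = \left(-47572 + \frac{1}{3200 - 13746}\right) \frac{1}{10302} = \left(-47572 + \frac{1}{-10546}\right) \frac{1}{10302} = \left(-47572 - \frac{1}{10546}\right) \frac{1}{10302} = \left(- \frac{501694313}{10546}\right) \frac{1}{10302} = - \frac{501694313}{108644892}$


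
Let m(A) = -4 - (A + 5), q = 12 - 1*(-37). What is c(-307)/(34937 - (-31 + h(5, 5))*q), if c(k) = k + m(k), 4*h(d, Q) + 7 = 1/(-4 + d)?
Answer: -6/24353 ≈ -0.00024638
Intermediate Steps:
q = 49 (q = 12 + 37 = 49)
m(A) = -9 - A (m(A) = -4 - (5 + A) = -4 + (-5 - A) = -9 - A)
h(d, Q) = -7/4 + 1/(4*(-4 + d))
c(k) = -9 (c(k) = k + (-9 - k) = -9)
c(-307)/(34937 - (-31 + h(5, 5))*q) = -9/(34937 - (-31 + (29 - 7*5)/(4*(-4 + 5)))*49) = -9/(34937 - (-31 + (¼)*(29 - 35)/1)*49) = -9/(34937 - (-31 + (¼)*1*(-6))*49) = -9/(34937 - (-31 - 3/2)*49) = -9/(34937 - (-65)*49/2) = -9/(34937 - 1*(-3185/2)) = -9/(34937 + 3185/2) = -9/73059/2 = -9*2/73059 = -6/24353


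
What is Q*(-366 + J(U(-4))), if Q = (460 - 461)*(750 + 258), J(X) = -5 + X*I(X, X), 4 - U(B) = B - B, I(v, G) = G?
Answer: 357840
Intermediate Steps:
U(B) = 4 (U(B) = 4 - (B - B) = 4 - 1*0 = 4 + 0 = 4)
J(X) = -5 + X² (J(X) = -5 + X*X = -5 + X²)
Q = -1008 (Q = -1*1008 = -1008)
Q*(-366 + J(U(-4))) = -1008*(-366 + (-5 + 4²)) = -1008*(-366 + (-5 + 16)) = -1008*(-366 + 11) = -1008*(-355) = 357840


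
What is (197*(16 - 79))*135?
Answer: -1675485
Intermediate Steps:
(197*(16 - 79))*135 = (197*(-63))*135 = -12411*135 = -1675485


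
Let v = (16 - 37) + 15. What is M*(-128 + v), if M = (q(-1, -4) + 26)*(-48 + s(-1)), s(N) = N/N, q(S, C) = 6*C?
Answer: 12596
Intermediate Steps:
s(N) = 1
v = -6 (v = -21 + 15 = -6)
M = -94 (M = (6*(-4) + 26)*(-48 + 1) = (-24 + 26)*(-47) = 2*(-47) = -94)
M*(-128 + v) = -94*(-128 - 6) = -94*(-134) = 12596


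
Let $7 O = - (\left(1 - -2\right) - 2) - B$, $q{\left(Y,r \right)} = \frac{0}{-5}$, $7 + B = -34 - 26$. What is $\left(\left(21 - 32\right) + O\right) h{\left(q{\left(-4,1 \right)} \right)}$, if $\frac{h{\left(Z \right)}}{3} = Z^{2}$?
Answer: $0$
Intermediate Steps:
$B = -67$ ($B = -7 - 60 = -67$)
$q{\left(Y,r \right)} = 0$ ($q{\left(Y,r \right)} = 0 \left(- \frac{1}{5}\right) = 0$)
$O = \frac{66}{7}$ ($O = \frac{- (\left(1 - -2\right) - 2) - -67}{7} = \frac{- (\left(1 + 2\right) - 2) + 67}{7} = \frac{- (3 - 2) + 67}{7} = \frac{\left(-1\right) 1 + 67}{7} = \frac{-1 + 67}{7} = \frac{1}{7} \cdot 66 = \frac{66}{7} \approx 9.4286$)
$h{\left(Z \right)} = 3 Z^{2}$
$\left(\left(21 - 32\right) + O\right) h{\left(q{\left(-4,1 \right)} \right)} = \left(\left(21 - 32\right) + \frac{66}{7}\right) 3 \cdot 0^{2} = \left(\left(21 - 32\right) + \frac{66}{7}\right) 3 \cdot 0 = \left(-11 + \frac{66}{7}\right) 0 = \left(- \frac{11}{7}\right) 0 = 0$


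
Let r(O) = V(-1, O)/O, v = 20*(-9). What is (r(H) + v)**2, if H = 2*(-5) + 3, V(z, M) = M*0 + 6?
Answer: 1602756/49 ≈ 32709.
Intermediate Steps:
v = -180
V(z, M) = 6 (V(z, M) = 0 + 6 = 6)
H = -7 (H = -10 + 3 = -7)
r(O) = 6/O
(r(H) + v)**2 = (6/(-7) - 180)**2 = (6*(-1/7) - 180)**2 = (-6/7 - 180)**2 = (-1266/7)**2 = 1602756/49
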